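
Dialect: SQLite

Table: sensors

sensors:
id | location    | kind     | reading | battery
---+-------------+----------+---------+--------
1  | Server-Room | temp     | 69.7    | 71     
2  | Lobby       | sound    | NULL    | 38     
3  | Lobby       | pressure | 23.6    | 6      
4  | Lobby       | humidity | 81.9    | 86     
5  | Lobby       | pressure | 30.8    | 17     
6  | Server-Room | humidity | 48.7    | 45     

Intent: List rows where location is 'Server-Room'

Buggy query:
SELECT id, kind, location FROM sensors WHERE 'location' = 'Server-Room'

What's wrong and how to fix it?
Bug: 'location' in single quotes is a string literal, not the column; the comparison is literal-vs-literal and never true

Fix: Remove the quotes around the column name (or use double quotes for an identifier)

Corrected query:
SELECT id, kind, location FROM sensors WHERE location = 'Server-Room'

Result:
id | kind     | location   
---+----------+------------
1  | temp     | Server-Room
6  | humidity | Server-Room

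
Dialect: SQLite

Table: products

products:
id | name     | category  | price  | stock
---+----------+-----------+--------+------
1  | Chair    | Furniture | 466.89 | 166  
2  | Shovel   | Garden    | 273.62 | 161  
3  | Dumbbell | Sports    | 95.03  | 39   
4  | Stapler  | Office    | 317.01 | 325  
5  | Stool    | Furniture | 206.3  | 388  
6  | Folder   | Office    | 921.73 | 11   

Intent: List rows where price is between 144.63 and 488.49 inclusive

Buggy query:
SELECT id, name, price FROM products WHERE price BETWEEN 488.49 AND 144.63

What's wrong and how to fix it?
Bug: The bounds are reversed; BETWEEN a AND b requires a <= b to match anything

Fix: Write BETWEEN 144.63 AND 488.49

Corrected query:
SELECT id, name, price FROM products WHERE price BETWEEN 144.63 AND 488.49

Result:
id | name    | price 
---+---------+-------
1  | Chair   | 466.89
2  | Shovel  | 273.62
4  | Stapler | 317.01
5  | Stool   | 206.3 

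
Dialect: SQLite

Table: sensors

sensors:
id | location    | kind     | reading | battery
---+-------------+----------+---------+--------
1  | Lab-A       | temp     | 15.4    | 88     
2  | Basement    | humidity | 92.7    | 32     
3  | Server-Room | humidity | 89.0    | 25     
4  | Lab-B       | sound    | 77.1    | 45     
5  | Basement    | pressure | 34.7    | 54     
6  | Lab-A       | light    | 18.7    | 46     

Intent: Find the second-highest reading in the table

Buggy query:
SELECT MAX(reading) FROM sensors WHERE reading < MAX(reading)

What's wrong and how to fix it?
Bug: The inner MAX is an aggregate inside WHERE, which is not allowed

Fix: Compute the overall MAX in a subquery, then take MAX of rows below it

Corrected query:
SELECT MAX(reading) FROM sensors WHERE reading < (SELECT MAX(reading) FROM sensors)

Result:
MAX(reading)
------------
89          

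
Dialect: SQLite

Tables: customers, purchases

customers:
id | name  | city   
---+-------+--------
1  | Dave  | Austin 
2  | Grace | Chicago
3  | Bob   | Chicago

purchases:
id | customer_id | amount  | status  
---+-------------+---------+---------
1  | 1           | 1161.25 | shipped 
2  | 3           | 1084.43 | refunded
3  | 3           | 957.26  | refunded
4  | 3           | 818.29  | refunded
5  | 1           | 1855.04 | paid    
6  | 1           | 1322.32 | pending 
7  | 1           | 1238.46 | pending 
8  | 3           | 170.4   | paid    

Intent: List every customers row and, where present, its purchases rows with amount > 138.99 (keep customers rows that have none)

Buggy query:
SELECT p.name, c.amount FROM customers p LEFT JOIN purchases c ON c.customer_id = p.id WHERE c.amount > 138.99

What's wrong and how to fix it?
Bug: A WHERE condition on the right-hand table after LEFT JOIN drops unmatched parents

Fix: Move the right-table condition into the ON clause so unmatched parents are kept

Corrected query:
SELECT p.name, c.amount FROM customers p LEFT JOIN purchases c ON c.customer_id = p.id AND c.amount > 138.99

Result:
name  | amount 
------+--------
Dave  | 1161.25
Dave  | 1238.46
Dave  | 1322.32
Dave  | 1855.04
Grace | NULL   
Bob   | 170.4  
Bob   | 818.29 
Bob   | 957.26 
Bob   | 1084.43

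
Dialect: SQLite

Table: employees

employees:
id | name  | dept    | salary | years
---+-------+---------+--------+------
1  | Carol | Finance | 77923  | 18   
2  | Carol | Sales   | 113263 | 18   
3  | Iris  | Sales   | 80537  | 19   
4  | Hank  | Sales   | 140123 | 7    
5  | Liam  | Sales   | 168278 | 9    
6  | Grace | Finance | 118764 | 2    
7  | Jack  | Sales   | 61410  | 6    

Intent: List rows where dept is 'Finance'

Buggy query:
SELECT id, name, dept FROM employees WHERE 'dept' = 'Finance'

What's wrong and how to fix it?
Bug: 'dept' in single quotes is a string literal, not the column; the comparison is literal-vs-literal and never true

Fix: Reference the column as dept without single quotes

Corrected query:
SELECT id, name, dept FROM employees WHERE dept = 'Finance'

Result:
id | name  | dept   
---+-------+--------
1  | Carol | Finance
6  | Grace | Finance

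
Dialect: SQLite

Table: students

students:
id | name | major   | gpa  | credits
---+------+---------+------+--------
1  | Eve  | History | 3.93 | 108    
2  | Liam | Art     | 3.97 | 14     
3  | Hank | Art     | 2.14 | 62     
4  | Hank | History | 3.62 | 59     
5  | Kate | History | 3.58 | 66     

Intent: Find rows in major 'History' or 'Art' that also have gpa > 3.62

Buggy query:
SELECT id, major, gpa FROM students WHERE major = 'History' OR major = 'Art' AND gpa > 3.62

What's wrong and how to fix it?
Bug: Without parentheses, AND is evaluated before OR, so the gpa filter only applies to the 'Art' branch

Fix: Add parentheses around the OR so the AND applies to both alternatives

Corrected query:
SELECT id, major, gpa FROM students WHERE (major = 'History' OR major = 'Art') AND gpa > 3.62

Result:
id | major   | gpa 
---+---------+-----
1  | History | 3.93
2  | Art     | 3.97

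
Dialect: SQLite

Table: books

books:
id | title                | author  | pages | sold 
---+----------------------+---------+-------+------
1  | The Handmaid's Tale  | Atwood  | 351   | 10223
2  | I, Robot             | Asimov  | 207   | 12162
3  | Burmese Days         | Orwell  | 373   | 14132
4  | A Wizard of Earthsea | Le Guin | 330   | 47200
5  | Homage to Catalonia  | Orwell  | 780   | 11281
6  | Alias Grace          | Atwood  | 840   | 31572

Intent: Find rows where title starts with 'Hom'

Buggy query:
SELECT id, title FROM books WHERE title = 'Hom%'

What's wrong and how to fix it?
Bug: Wildcards only work with LIKE; '=' treats '%' as a literal character

Fix: Replace '=' with LIKE so 'Hom%' is treated as a pattern

Corrected query:
SELECT id, title FROM books WHERE title LIKE 'Hom%'

Result:
id | title              
---+--------------------
5  | Homage to Catalonia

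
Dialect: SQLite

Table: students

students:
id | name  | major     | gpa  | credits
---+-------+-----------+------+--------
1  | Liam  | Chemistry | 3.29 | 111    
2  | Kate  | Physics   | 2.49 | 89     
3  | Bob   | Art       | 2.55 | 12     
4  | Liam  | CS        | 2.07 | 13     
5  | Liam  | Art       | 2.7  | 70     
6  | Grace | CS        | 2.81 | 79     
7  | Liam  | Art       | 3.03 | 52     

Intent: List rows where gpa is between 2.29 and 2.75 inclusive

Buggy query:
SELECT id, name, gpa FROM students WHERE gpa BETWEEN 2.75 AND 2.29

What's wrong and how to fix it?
Bug: The bounds are reversed; BETWEEN a AND b requires a <= b to match anything

Fix: Write BETWEEN 2.29 AND 2.75

Corrected query:
SELECT id, name, gpa FROM students WHERE gpa BETWEEN 2.29 AND 2.75

Result:
id | name | gpa 
---+------+-----
2  | Kate | 2.49
3  | Bob  | 2.55
5  | Liam | 2.7 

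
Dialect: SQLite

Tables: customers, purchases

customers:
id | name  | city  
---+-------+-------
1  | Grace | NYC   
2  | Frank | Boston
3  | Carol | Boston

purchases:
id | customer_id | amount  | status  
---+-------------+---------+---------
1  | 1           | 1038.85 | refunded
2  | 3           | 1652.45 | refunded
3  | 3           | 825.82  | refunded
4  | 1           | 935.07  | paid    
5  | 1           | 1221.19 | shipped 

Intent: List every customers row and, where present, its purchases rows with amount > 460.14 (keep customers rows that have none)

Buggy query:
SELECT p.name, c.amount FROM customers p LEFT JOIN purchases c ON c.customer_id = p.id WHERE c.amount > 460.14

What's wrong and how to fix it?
Bug: A WHERE condition on the right-hand table after LEFT JOIN drops unmatched parents

Fix: Put 'c.amount > 460.14' in the JOIN's ON clause instead of WHERE

Corrected query:
SELECT p.name, c.amount FROM customers p LEFT JOIN purchases c ON c.customer_id = p.id AND c.amount > 460.14

Result:
name  | amount 
------+--------
Grace | 935.07 
Grace | 1038.85
Grace | 1221.19
Frank | NULL   
Carol | 825.82 
Carol | 1652.45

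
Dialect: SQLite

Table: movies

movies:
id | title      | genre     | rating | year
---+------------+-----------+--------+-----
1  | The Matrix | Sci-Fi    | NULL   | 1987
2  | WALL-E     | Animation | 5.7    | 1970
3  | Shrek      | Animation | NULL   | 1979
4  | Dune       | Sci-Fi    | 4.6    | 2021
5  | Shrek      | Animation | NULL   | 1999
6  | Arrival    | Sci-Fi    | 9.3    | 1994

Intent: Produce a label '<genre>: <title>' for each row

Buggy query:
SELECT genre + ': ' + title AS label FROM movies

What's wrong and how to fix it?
Bug: SQLite uses || for string concatenation; + coerces text to numbers (yielding 0)

Fix: Use the || operator for string concatenation

Corrected query:
SELECT genre || ': ' || title AS label FROM movies

Result:
label             
------------------
Sci-Fi: The Matrix
Animation: WALL-E 
Animation: Shrek  
Sci-Fi: Dune      
Animation: Shrek  
Sci-Fi: Arrival   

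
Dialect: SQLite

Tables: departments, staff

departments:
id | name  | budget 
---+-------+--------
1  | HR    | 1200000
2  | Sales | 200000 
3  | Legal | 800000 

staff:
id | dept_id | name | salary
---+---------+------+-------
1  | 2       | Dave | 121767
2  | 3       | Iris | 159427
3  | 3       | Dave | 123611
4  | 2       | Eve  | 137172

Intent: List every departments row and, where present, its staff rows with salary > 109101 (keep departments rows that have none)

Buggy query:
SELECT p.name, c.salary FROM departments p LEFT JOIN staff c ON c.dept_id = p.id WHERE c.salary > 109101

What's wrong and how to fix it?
Bug: A WHERE condition on the right-hand table after LEFT JOIN drops unmatched parents

Fix: Put 'c.salary > 109101' in the JOIN's ON clause instead of WHERE

Corrected query:
SELECT p.name, c.salary FROM departments p LEFT JOIN staff c ON c.dept_id = p.id AND c.salary > 109101

Result:
name  | salary
------+-------
HR    | NULL  
Sales | 121767
Sales | 137172
Legal | 123611
Legal | 159427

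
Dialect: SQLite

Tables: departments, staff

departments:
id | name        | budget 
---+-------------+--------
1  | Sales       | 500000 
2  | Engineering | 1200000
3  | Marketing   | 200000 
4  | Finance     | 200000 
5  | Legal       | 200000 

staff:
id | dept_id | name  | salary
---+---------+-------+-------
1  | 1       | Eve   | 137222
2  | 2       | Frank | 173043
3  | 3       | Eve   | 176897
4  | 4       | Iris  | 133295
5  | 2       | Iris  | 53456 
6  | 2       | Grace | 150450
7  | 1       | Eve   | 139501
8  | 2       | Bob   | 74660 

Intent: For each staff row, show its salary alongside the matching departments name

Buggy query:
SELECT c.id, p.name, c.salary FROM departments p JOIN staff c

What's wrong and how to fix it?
Bug: JOIN with no ON clause produces a cartesian product; every staff row pairs with every departments row

Fix: Add ON c.dept_id = p.id to the JOIN

Corrected query:
SELECT c.id, p.name, c.salary FROM departments p JOIN staff c ON c.dept_id = p.id

Result:
id | name        | salary
---+-------------+-------
1  | Sales       | 137222
2  | Engineering | 173043
3  | Marketing   | 176897
4  | Finance     | 133295
5  | Engineering | 53456 
6  | Engineering | 150450
7  | Sales       | 139501
8  | Engineering | 74660 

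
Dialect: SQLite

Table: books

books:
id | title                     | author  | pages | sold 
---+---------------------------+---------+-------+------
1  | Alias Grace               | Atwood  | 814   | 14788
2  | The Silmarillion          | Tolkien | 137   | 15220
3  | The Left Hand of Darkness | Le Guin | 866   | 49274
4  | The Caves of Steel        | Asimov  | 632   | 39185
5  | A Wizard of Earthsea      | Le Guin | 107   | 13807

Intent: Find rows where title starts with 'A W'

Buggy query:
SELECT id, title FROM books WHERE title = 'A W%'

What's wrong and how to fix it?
Bug: '=' compares the literal string including the % character; pattern matching needs LIKE

Fix: Replace '=' with LIKE so 'A W%' is treated as a pattern

Corrected query:
SELECT id, title FROM books WHERE title LIKE 'A W%'

Result:
id | title               
---+---------------------
5  | A Wizard of Earthsea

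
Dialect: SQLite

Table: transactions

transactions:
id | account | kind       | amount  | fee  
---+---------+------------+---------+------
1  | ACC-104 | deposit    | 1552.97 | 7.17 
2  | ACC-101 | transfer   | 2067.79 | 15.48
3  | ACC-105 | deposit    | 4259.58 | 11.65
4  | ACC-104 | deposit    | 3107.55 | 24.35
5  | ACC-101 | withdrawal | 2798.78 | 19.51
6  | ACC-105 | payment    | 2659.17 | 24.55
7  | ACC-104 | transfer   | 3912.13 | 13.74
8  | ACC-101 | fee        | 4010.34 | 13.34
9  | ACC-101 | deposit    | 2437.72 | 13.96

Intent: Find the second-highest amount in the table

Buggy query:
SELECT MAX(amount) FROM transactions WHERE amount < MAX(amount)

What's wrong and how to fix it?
Bug: MAX(amount) on the right of the comparison is an aggregate-in-WHERE error

Fix: Put the inner MAX in a scalar subquery

Corrected query:
SELECT MAX(amount) FROM transactions WHERE amount < (SELECT MAX(amount) FROM transactions)

Result:
MAX(amount)
-----------
4010.34    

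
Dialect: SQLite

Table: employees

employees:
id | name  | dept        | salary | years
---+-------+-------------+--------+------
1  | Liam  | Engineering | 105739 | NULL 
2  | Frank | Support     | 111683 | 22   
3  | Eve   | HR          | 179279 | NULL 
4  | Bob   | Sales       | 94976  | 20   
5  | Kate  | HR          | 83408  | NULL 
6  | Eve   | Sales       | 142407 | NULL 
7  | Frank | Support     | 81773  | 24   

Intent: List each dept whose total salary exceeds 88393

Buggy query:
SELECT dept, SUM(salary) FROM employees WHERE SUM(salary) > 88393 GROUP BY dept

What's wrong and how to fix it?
Bug: SUM(salary) is an aggregate, but WHERE filters rows before aggregation

Fix: Use HAVING (which filters groups after aggregation) instead of WHERE

Corrected query:
SELECT dept, SUM(salary) FROM employees GROUP BY dept HAVING SUM(salary) > 88393

Result:
dept        | SUM(salary)
------------+------------
Engineering | 105739     
HR          | 262687     
Sales       | 237383     
Support     | 193456     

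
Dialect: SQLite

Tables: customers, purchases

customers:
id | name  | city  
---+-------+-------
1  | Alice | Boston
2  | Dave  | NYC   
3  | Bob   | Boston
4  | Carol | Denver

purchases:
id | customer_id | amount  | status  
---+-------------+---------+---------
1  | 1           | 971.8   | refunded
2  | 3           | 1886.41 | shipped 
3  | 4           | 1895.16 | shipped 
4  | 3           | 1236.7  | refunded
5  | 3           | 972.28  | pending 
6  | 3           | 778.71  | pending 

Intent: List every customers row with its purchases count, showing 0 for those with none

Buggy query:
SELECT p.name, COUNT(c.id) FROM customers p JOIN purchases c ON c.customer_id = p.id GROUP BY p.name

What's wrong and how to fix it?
Bug: An inner join excludes parents with zero children

Fix: Use LEFT JOIN so parents without children still appear (COUNT(c.id) gives 0)

Corrected query:
SELECT p.name, COUNT(c.id) FROM customers p LEFT JOIN purchases c ON c.customer_id = p.id GROUP BY p.name

Result:
name  | COUNT(c.id)
------+------------
Alice | 1          
Bob   | 4          
Carol | 1          
Dave  | 0          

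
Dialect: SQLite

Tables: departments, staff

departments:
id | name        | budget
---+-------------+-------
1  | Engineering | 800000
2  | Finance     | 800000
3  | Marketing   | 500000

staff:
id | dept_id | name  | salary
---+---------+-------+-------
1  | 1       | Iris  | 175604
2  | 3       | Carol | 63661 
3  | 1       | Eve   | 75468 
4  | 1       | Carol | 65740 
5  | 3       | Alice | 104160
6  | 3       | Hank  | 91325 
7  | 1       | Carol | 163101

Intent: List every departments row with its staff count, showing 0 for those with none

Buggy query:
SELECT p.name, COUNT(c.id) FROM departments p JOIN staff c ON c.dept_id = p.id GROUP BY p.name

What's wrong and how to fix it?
Bug: An inner join excludes parents with zero children

Fix: Use LEFT JOIN so parents without children still appear (COUNT(c.id) gives 0)

Corrected query:
SELECT p.name, COUNT(c.id) FROM departments p LEFT JOIN staff c ON c.dept_id = p.id GROUP BY p.name

Result:
name        | COUNT(c.id)
------------+------------
Engineering | 4          
Finance     | 0          
Marketing   | 3          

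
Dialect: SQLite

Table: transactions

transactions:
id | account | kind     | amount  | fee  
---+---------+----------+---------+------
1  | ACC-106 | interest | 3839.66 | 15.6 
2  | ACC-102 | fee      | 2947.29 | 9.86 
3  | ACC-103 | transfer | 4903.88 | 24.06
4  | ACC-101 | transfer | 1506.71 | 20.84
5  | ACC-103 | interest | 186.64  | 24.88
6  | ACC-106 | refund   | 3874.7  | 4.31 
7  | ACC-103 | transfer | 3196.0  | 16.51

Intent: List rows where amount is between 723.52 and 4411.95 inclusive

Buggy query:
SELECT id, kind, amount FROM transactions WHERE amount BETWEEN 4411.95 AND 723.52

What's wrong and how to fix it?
Bug: The bounds are reversed; BETWEEN a AND b requires a <= b to match anything

Fix: Write BETWEEN 723.52 AND 4411.95

Corrected query:
SELECT id, kind, amount FROM transactions WHERE amount BETWEEN 723.52 AND 4411.95

Result:
id | kind     | amount 
---+----------+--------
1  | interest | 3839.66
2  | fee      | 2947.29
4  | transfer | 1506.71
6  | refund   | 3874.7 
7  | transfer | 3196   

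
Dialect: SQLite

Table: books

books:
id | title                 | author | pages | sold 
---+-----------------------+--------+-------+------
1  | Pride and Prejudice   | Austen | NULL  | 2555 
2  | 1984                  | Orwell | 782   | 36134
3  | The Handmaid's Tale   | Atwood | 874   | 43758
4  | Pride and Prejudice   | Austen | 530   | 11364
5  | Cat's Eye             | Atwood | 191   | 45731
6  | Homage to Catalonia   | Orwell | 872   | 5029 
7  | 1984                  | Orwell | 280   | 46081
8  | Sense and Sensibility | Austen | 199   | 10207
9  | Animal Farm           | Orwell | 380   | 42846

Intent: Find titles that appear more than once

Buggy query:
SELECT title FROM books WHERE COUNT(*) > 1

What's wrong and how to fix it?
Bug: WHERE can't reference COUNT(*); aggregates are computed after WHERE

Fix: GROUP BY title, then filter groups with HAVING COUNT(*) > 1

Corrected query:
SELECT title FROM books GROUP BY title HAVING COUNT(*) > 1

Result:
title              
-------------------
1984               
Pride and Prejudice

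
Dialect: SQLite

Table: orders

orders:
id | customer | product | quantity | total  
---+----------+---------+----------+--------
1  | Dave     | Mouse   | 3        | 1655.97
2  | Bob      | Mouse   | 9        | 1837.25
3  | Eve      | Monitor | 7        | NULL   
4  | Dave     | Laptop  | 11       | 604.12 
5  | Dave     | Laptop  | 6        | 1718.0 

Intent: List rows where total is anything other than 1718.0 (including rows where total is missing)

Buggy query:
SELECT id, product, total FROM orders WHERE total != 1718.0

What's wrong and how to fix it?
Bug: 'total != 1718.0' is unknown when total is NULL, so NULL rows are silently excluded

Fix: Add an explicit OR total IS NULL to include the missing-value rows

Corrected query:
SELECT id, product, total FROM orders WHERE total != 1718.0 OR total IS NULL

Result:
id | product | total  
---+---------+--------
1  | Mouse   | 1655.97
2  | Mouse   | 1837.25
3  | Monitor | NULL   
4  | Laptop  | 604.12 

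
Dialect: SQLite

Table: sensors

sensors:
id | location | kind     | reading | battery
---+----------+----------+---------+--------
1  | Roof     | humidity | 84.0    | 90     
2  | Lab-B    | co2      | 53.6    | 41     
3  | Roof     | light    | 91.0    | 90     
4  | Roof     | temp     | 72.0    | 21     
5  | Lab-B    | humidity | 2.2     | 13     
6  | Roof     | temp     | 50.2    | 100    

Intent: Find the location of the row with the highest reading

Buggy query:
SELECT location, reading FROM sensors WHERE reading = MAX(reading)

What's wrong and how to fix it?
Bug: MAX(reading) is an aggregate and cannot be used directly in WHERE

Fix: Wrap MAX in a scalar subquery so WHERE compares against a single value

Corrected query:
SELECT location, reading FROM sensors WHERE reading = (SELECT MAX(reading) FROM sensors)

Result:
location | reading
---------+--------
Roof     | 91     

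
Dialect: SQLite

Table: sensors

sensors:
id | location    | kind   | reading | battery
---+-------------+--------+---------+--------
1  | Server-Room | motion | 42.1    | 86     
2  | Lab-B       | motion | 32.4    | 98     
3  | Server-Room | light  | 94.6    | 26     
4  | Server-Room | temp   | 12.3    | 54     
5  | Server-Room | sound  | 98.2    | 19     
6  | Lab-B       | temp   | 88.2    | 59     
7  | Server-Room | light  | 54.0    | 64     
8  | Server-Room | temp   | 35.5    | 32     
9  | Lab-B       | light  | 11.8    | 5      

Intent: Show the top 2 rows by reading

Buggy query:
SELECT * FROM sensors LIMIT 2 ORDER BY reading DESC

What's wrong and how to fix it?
Bug: ORDER BY cannot follow LIMIT; LIMIT is the final clause

Fix: Swap the clauses: ORDER BY first, then LIMIT

Corrected query:
SELECT * FROM sensors ORDER BY reading DESC LIMIT 2

Result:
id | location    | kind  | reading | battery
---+-------------+-------+---------+--------
5  | Server-Room | sound | 98.2    | 19     
3  | Server-Room | light | 94.6    | 26     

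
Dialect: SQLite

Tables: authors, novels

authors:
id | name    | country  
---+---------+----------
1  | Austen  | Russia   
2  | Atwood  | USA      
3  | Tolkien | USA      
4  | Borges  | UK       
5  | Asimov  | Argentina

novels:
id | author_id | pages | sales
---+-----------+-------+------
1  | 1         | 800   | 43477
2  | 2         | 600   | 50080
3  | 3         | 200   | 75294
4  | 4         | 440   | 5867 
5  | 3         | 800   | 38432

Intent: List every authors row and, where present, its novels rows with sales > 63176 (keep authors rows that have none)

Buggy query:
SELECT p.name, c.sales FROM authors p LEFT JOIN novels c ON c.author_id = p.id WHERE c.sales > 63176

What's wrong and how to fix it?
Bug: Filtering c.sales in WHERE discards the NULL rows produced by LEFT JOIN, turning it into an inner join

Fix: Put 'c.sales > 63176' in the JOIN's ON clause instead of WHERE

Corrected query:
SELECT p.name, c.sales FROM authors p LEFT JOIN novels c ON c.author_id = p.id AND c.sales > 63176

Result:
name    | sales
--------+------
Austen  | NULL 
Atwood  | NULL 
Tolkien | 75294
Borges  | NULL 
Asimov  | NULL 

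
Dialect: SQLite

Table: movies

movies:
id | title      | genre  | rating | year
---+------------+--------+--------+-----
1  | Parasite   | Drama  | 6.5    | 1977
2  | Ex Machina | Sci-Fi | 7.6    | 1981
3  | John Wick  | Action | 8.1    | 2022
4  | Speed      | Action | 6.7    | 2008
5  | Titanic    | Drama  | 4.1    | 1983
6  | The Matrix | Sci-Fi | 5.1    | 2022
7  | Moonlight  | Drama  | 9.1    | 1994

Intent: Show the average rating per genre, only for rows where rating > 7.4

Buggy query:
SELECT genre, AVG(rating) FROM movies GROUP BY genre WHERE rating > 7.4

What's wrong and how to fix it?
Bug: WHERE cannot follow GROUP BY

Fix: Move the WHERE clause before GROUP BY

Corrected query:
SELECT genre, AVG(rating) FROM movies WHERE rating > 7.4 GROUP BY genre

Result:
genre  | AVG(rating)
-------+------------
Action | 8.1        
Drama  | 9.1        
Sci-Fi | 7.6        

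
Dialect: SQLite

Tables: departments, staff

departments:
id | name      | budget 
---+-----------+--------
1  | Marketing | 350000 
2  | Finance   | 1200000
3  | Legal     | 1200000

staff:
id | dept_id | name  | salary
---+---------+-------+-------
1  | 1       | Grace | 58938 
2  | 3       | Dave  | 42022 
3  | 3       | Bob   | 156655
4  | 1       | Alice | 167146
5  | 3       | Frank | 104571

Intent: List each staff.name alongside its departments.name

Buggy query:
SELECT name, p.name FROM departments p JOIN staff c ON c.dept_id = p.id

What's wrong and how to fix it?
Bug: 'name' exists in both joined tables, so the database can't tell which one is meant

Fix: Qualify the column with its table alias (c.name)

Corrected query:
SELECT c.name, p.name FROM departments p JOIN staff c ON c.dept_id = p.id

Result:
name  | name     
------+----------
Grace | Marketing
Dave  | Legal    
Bob   | Legal    
Alice | Marketing
Frank | Legal    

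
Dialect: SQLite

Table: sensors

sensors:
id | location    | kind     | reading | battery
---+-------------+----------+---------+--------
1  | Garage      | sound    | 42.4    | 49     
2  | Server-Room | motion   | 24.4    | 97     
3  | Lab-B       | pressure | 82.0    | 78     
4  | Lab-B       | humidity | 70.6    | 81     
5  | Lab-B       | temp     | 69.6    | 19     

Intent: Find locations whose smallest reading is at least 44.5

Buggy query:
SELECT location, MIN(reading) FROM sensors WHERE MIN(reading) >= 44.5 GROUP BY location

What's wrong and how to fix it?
Bug: Aggregates like MIN are computed per group after WHERE runs

Fix: Use HAVING for the per-group MIN condition

Corrected query:
SELECT location, MIN(reading) FROM sensors GROUP BY location HAVING MIN(reading) >= 44.5

Result:
location | MIN(reading)
---------+-------------
Lab-B    | 69.6        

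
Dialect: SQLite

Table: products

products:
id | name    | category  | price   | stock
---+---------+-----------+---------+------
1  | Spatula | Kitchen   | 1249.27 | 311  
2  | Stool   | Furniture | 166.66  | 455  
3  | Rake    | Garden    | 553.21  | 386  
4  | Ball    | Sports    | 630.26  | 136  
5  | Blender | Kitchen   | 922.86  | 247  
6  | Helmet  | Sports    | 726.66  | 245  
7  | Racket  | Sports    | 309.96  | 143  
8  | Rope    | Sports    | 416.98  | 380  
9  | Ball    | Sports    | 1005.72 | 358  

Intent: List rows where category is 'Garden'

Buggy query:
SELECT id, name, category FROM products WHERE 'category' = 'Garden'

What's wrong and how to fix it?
Bug: 'category' in single quotes is a string literal, not the column; the comparison is literal-vs-literal and never true

Fix: Remove the quotes around the column name (or use double quotes for an identifier)

Corrected query:
SELECT id, name, category FROM products WHERE category = 'Garden'

Result:
id | name | category
---+------+---------
3  | Rake | Garden  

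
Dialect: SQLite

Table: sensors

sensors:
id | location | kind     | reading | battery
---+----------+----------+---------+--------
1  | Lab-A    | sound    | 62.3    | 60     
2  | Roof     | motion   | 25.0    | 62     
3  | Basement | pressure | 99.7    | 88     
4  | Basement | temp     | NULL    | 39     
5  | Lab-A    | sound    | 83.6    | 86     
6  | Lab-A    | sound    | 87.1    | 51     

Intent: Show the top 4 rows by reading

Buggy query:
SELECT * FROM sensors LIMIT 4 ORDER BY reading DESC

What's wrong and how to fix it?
Bug: ORDER BY cannot follow LIMIT; LIMIT is the final clause

Fix: Sort with ORDER BY, then apply LIMIT

Corrected query:
SELECT * FROM sensors ORDER BY reading DESC LIMIT 4

Result:
id | location | kind     | reading | battery
---+----------+----------+---------+--------
3  | Basement | pressure | 99.7    | 88     
6  | Lab-A    | sound    | 87.1    | 51     
5  | Lab-A    | sound    | 83.6    | 86     
1  | Lab-A    | sound    | 62.3    | 60     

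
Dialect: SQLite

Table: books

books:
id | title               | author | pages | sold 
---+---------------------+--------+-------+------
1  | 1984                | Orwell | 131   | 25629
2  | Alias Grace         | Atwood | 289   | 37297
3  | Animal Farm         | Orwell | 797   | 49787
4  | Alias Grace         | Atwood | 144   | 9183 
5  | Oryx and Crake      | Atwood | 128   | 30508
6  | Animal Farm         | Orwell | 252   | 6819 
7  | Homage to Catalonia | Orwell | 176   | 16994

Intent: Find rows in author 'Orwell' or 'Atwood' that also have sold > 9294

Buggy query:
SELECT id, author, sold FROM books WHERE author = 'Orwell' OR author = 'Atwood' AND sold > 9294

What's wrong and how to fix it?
Bug: Without parentheses, AND is evaluated before OR, so the sold filter only applies to the 'Atwood' branch

Fix: Add parentheses around the OR so the AND applies to both alternatives

Corrected query:
SELECT id, author, sold FROM books WHERE (author = 'Orwell' OR author = 'Atwood') AND sold > 9294

Result:
id | author | sold 
---+--------+------
1  | Orwell | 25629
2  | Atwood | 37297
3  | Orwell | 49787
5  | Atwood | 30508
7  | Orwell | 16994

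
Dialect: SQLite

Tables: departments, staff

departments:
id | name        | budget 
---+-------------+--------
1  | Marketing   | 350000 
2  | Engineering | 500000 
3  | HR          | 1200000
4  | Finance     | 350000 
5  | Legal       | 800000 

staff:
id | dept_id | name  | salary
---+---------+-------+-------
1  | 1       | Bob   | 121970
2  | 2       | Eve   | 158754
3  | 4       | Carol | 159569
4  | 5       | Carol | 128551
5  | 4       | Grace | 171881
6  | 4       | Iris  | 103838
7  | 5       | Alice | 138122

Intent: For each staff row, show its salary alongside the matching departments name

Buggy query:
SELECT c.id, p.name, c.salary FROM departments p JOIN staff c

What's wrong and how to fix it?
Bug: JOIN with no ON clause produces a cartesian product; every staff row pairs with every departments row

Fix: Add ON c.dept_id = p.id to the JOIN

Corrected query:
SELECT c.id, p.name, c.salary FROM departments p JOIN staff c ON c.dept_id = p.id

Result:
id | name        | salary
---+-------------+-------
1  | Marketing   | 121970
2  | Engineering | 158754
3  | Finance     | 159569
4  | Legal       | 128551
5  | Finance     | 171881
6  | Finance     | 103838
7  | Legal       | 138122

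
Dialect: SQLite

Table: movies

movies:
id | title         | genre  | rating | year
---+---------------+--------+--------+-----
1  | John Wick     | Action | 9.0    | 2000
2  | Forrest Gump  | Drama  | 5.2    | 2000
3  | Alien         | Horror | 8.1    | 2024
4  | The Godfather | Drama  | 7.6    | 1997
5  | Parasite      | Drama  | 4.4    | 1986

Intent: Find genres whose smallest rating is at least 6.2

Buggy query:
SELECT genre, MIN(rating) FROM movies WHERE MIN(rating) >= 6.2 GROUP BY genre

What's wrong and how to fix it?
Bug: Aggregates like MIN are computed per group after WHERE runs

Fix: Use HAVING for the per-group MIN condition

Corrected query:
SELECT genre, MIN(rating) FROM movies GROUP BY genre HAVING MIN(rating) >= 6.2

Result:
genre  | MIN(rating)
-------+------------
Action | 9          
Horror | 8.1        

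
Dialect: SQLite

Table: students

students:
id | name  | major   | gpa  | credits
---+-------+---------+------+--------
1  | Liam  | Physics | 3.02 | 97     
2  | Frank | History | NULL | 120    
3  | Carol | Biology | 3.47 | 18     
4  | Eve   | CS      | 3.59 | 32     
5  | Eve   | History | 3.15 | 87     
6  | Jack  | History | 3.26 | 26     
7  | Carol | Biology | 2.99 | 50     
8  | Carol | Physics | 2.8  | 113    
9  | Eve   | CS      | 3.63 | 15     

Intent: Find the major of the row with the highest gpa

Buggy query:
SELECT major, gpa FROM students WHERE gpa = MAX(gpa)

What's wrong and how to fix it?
Bug: MAX(gpa) is an aggregate and cannot be used directly in WHERE

Fix: Use a subquery: WHERE gpa = (SELECT MAX(gpa) FROM students)

Corrected query:
SELECT major, gpa FROM students WHERE gpa = (SELECT MAX(gpa) FROM students)

Result:
major | gpa 
------+-----
CS    | 3.63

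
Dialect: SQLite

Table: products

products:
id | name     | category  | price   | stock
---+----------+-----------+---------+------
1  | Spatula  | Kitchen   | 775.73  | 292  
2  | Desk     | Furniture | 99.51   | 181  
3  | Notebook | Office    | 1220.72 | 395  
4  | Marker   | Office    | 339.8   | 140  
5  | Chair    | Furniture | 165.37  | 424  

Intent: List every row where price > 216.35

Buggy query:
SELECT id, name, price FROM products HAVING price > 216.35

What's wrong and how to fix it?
Bug: HAVING filters the output of aggregation, but this query has no GROUP BY and no aggregate functions, so SQLite rejects it (HAVING clause on a non-aggregate query); the condition here is per row

Fix: Use WHERE for row-level filtering

Corrected query:
SELECT id, name, price FROM products WHERE price > 216.35

Result:
id | name     | price  
---+----------+--------
1  | Spatula  | 775.73 
3  | Notebook | 1220.72
4  | Marker   | 339.8  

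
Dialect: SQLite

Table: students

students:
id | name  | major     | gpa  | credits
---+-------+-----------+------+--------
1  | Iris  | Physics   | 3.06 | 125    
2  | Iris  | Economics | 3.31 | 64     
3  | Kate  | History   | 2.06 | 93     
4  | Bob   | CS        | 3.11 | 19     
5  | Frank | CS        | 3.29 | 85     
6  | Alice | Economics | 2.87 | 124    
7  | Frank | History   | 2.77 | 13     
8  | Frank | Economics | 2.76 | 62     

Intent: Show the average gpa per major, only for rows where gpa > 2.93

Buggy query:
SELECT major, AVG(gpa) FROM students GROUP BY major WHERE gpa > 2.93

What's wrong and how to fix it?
Bug: Row-level WHERE must come before GROUP BY in the clause order

Fix: Move the WHERE clause before GROUP BY

Corrected query:
SELECT major, AVG(gpa) FROM students WHERE gpa > 2.93 GROUP BY major

Result:
major     | AVG(gpa)
----------+---------
CS        | 3.2     
Economics | 3.31    
Physics   | 3.06    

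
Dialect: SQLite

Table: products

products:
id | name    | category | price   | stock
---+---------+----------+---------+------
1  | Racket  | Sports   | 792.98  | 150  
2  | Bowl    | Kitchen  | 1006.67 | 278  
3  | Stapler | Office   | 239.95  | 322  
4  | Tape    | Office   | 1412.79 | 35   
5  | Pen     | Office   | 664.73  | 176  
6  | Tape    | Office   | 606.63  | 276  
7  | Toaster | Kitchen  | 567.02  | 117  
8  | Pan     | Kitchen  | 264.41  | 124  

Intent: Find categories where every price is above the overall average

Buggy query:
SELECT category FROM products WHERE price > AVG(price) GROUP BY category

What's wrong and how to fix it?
Bug: AVG() is an aggregate; it can't sit directly in WHERE

Fix: Compute the overall average in a scalar subquery and compare each group's MIN against it in HAVING

Corrected query:
SELECT category FROM products GROUP BY category HAVING MIN(price) > (SELECT AVG(price) FROM products)

Result:
category
--------
Sports  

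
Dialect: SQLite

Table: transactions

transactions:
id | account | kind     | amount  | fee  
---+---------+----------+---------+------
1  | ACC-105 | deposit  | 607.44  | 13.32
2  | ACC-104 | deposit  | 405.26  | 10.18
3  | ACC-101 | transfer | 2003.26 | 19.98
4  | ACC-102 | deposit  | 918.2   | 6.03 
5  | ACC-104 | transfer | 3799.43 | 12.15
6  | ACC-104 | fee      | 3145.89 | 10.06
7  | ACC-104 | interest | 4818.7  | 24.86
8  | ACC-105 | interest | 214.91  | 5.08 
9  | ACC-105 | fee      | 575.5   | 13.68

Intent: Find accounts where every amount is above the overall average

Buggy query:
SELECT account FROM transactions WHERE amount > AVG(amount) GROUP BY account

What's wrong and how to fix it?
Bug: WHERE evaluates per row before aggregation, so AVG() is unavailable

Fix: Use a subquery for AVG and a HAVING MIN(...) filter so the condition holds for every row in the group

Corrected query:
SELECT account FROM transactions GROUP BY account HAVING MIN(amount) > (SELECT AVG(amount) FROM transactions)

Result:
account
-------
ACC-101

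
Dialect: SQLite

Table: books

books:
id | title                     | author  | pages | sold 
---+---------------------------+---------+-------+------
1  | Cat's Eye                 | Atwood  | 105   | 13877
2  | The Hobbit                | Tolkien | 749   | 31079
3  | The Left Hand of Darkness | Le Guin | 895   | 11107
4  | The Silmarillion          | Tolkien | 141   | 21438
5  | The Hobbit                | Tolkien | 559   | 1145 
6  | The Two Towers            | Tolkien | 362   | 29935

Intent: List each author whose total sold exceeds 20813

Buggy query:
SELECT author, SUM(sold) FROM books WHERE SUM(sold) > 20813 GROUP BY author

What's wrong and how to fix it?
Bug: SUM(sold) is an aggregate, but WHERE filters rows before aggregation

Fix: Use HAVING (which filters groups after aggregation) instead of WHERE

Corrected query:
SELECT author, SUM(sold) FROM books GROUP BY author HAVING SUM(sold) > 20813

Result:
author  | SUM(sold)
--------+----------
Tolkien | 83597    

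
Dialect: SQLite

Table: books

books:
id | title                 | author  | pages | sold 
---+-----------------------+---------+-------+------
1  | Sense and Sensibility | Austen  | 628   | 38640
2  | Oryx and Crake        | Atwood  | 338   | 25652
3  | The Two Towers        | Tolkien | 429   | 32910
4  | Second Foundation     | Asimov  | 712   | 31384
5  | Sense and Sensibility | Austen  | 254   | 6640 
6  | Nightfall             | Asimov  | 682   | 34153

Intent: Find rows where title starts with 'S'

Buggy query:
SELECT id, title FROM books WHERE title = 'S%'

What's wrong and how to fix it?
Bug: Wildcards only work with LIKE; '=' treats '%' as a literal character

Fix: Replace '=' with LIKE so 'S%' is treated as a pattern

Corrected query:
SELECT id, title FROM books WHERE title LIKE 'S%'

Result:
id | title                
---+----------------------
1  | Sense and Sensibility
4  | Second Foundation    
5  | Sense and Sensibility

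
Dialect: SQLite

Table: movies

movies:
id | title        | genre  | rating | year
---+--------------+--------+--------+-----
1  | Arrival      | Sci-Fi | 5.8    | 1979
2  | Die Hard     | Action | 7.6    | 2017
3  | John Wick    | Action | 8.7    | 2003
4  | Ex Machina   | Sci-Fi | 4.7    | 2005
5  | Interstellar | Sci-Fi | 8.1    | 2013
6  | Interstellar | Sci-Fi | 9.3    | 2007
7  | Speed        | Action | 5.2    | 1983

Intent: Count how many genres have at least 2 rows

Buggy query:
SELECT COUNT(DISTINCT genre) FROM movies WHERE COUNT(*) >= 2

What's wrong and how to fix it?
Bug: WHERE filters individual rows, not groups, so a group-level COUNT is invalid there

Fix: Group first with HAVING COUNT(*) >= 2, then COUNT the resulting groups

Corrected query:
SELECT COUNT(*) FROM (SELECT genre FROM movies GROUP BY genre HAVING COUNT(*) >= 2)

Result:
COUNT(*)
--------
2       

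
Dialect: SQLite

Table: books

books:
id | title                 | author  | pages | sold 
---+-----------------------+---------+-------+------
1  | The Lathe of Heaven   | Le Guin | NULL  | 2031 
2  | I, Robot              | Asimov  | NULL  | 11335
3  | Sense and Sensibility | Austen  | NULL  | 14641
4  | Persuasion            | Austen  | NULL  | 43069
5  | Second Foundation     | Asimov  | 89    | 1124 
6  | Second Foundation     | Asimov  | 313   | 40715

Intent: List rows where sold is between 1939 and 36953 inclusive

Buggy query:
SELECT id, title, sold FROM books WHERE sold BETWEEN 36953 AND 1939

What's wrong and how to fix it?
Bug: BETWEEN expects the lower bound first; with 36953 AND 1939 the range is empty

Fix: Swap the bounds so the smaller value comes first

Corrected query:
SELECT id, title, sold FROM books WHERE sold BETWEEN 1939 AND 36953

Result:
id | title                 | sold 
---+-----------------------+------
1  | The Lathe of Heaven   | 2031 
2  | I, Robot              | 11335
3  | Sense and Sensibility | 14641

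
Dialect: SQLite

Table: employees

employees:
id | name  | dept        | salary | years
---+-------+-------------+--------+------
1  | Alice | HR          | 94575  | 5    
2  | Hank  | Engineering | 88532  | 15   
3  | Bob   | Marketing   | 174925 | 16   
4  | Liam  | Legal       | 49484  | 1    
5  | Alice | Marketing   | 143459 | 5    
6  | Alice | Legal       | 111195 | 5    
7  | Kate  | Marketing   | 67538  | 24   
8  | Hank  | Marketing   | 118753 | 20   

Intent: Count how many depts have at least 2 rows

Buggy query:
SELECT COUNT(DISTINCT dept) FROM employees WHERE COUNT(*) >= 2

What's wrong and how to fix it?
Bug: COUNT(*) cannot appear in WHERE; the per-group count doesn't exist yet

Fix: Use a subquery that GROUPs and filters with HAVING, then count its rows

Corrected query:
SELECT COUNT(*) FROM (SELECT dept FROM employees GROUP BY dept HAVING COUNT(*) >= 2)

Result:
COUNT(*)
--------
2       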